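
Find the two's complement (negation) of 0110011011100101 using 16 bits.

Original: 0110011011100101
Step 1 - Invert all bits: 1001100100011010
Step 2 - Add 1: 1001100100011011
Verification: 0110011011100101 + 1001100100011011 = 10000000000000000; discarding the end carry (carry out of the top bit) leaves the 16-bit value 0000000000000000, as required for x + (-x)



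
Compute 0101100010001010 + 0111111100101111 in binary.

Add column by column from the right: bit + bit + carry-in; write the sum mod 2, carry 1 when the sum is 2 or 3.
carry:  1111000000011100
        0101100010001010
+       0111111100101111
------------------------
       01101011110111001
(the carry out of the leftmost column, 0, becomes the leading bit)
Decimal check:
  0101100010001010 = 16384 + 4096 + 2048 + 128 + 8 + 2 = 22666
  0111111100101111 = 16384 + 8192 + 4096 + 2048 + 1024 + 512 + 256 + 32 + 8 + 4 + 2 + 1 = 32559
  22666 + 32559 = 55225, and 01101011110111001 = 32768 + 16384 + 4096 + 1024 + 512 + 256 + 128 + 32 + 16 + 8 + 1 = 55225 ✓



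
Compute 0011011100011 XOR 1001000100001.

XOR: 1 when bits differ
  0011011100011
^ 1001000100001
---------------
  1010011000010
Decimal: 1763 ^ 4641 = 5314



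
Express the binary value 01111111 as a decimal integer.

Sum of powers of 2 for each 1-bit:
2^0 + 2^1 + 2^2 + 2^3 + 2^4 + 2^5 + 2^6
= 1 + 2 + 4 + 8 + 16 + 32 + 64
= 127



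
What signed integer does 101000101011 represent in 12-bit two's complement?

Binary: 101000101011
Sign bit: 1 (negative)
Invert: 010111010100
Add 1:  010111010101
Magnitude: 010111010101 = 1024 + 256 + 128 + 64 + 16 + 4 + 1 = 1493
Value: -1493



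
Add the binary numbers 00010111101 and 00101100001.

Add column by column from the right: bit + bit + carry-in; write the sum mod 2, carry 1 when the sum is 2 or 3.
carry:  01111000010
        00010111101
+       00101100001
-------------------
       001000011110
(the carry out of the leftmost column, 0, becomes the leading bit)
Decimal check:
  00010111101 = 128 + 32 + 16 + 8 + 4 + 1 = 189
  00101100001 = 256 + 64 + 32 + 1 = 353
  189 + 353 = 542, and 001000011110 = 512 + 16 + 8 + 4 + 2 = 542 ✓



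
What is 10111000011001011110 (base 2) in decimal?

Sum of powers of 2 for each 1-bit:
2^1 + 2^2 + 2^3 + 2^4 + 2^6 + 2^9 + 2^10 + 2^15 + 2^16 + 2^17 + 2^19
= 2 + 4 + 8 + 16 + 64 + 512 + 1024 + 32768 + 65536 + 131072 + 524288
= 755294



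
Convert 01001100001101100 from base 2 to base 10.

Sum of powers of 2 for each 1-bit:
2^2 + 2^3 + 2^5 + 2^6 + 2^11 + 2^12 + 2^15
= 4 + 8 + 32 + 64 + 2048 + 4096 + 32768
= 39020



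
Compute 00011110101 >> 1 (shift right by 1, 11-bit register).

Original: 00011110101 (decimal 245)
Shift right by 1 position
Drop the 1 low bit; fill with zero on the left
Result: 00001111010 (decimal 122)
Equivalent: 245 >> 1 = 245 ÷ 2^1 = 122



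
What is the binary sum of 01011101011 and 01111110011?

Add column by column from the right: bit + bit + carry-in; write the sum mod 2, carry 1 when the sum is 2 or 3.
carry:  11111000110
        01011101011
+       01111110011
-------------------
       011011011110
(the carry out of the leftmost column, 0, becomes the leading bit)
Decimal check:
  01011101011 = 512 + 128 + 64 + 32 + 8 + 2 + 1 = 747
  01111110011 = 512 + 256 + 128 + 64 + 32 + 16 + 2 + 1 = 1011
  747 + 1011 = 1758, and 011011011110 = 1024 + 512 + 128 + 64 + 16 + 8 + 4 + 2 = 1758 ✓



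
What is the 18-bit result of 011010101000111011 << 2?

Original: 011010101000111011 (decimal 109115)
Shift left by 2 positions
Append 2 zeros on the right and drop the 2 high bits that overflow the 18-bit width
Result: 101010100011101100 (decimal 174316)
Equivalent: 109115 << 2 = 109115 × 2^2 = 436460, truncated to 18 bits = 174316



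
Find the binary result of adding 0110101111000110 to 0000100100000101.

Add column by column from the right: bit + bit + carry-in; write the sum mod 2, carry 1 when the sum is 2 or 3.
carry:  0001011000001000
        0110101111000110
+       0000100100000101
------------------------
       00111010011001011
(the carry out of the leftmost column, 0, becomes the leading bit)
Decimal check:
  0110101111000110 = 16384 + 8192 + 2048 + 512 + 256 + 128 + 64 + 4 + 2 = 27590
  0000100100000101 = 2048 + 256 + 4 + 1 = 2309
  27590 + 2309 = 29899, and 00111010011001011 = 16384 + 8192 + 4096 + 1024 + 128 + 64 + 8 + 2 + 1 = 29899 ✓



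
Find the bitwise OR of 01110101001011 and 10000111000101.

OR: 1 when either bit is 1
  01110101001011
| 10000111000101
----------------
  11110111001111
Decimal: 7499 | 8645 = 15823



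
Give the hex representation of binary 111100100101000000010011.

Group into 4-bit nibbles from right:
  1111 = F
  0010 = 2
  0101 = 5
  0000 = 0
  0001 = 1
  0011 = 3
Result: F25013



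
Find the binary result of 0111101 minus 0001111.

Method 1 - Direct subtraction (column by column from the right: bit − bit − borrow-in; if negative, add 2 and borrow 1 from the next column):
borrow: 0011100
        0111101
-       0001111
---------------
        0101110

Method 2 - Add two's complement:
Two's complement of 0001111: invert → 1110000, add 1 → 1110001
  0111101
+ 1110001
---------
 10101110  (end carry out of the top bit = 1)
Discarding the end carry: 0101110
Decimal check:
  0111101 = 32 + 16 + 8 + 4 + 1 = 61
  0001111 = 8 + 4 + 2 + 1 = 15
  61 - 15 = 46, and 0101110 = 32 + 8 + 4 + 2 = 46 ✓



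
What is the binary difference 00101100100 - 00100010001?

Method 1 - Direct subtraction (column by column from the right: bit − bit − borrow-in; if negative, add 2 and borrow 1 from the next column):
borrow: 00000100110
        00101100100
-       00100010001
-------------------
        00001010011

Method 2 - Add two's complement:
Two's complement of 00100010001: invert → 11011101110, add 1 → 11011101111
  00101100100
+ 11011101111
-------------
 100001010011  (end carry out of the top bit = 1)
Discarding the end carry: 00001010011
Decimal check:
  00101100100 = 256 + 64 + 32 + 4 = 356
  00100010001 = 256 + 16 + 1 = 273
  356 - 273 = 83, and 00001010011 = 64 + 16 + 2 + 1 = 83 ✓



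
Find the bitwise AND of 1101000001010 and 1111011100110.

AND: 1 only when both bits are 1
  1101000001010
& 1111011100110
---------------
  1101000000010
Decimal: 6666 & 7910 = 6658



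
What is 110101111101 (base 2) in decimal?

Sum of powers of 2 for each 1-bit:
2^0 + 2^2 + 2^3 + 2^4 + 2^5 + 2^6 + 2^8 + 2^10 + 2^11
= 1 + 4 + 8 + 16 + 32 + 64 + 256 + 1024 + 2048
= 3453



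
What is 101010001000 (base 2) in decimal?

Sum of powers of 2 for each 1-bit:
2^3 + 2^7 + 2^9 + 2^11
= 8 + 128 + 512 + 2048
= 2696



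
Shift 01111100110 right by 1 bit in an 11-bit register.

Original: 01111100110 (decimal 998)
Shift right by 1 position
Drop the 1 low bit; fill with zero on the left
Result: 00111110011 (decimal 499)
Equivalent: 998 >> 1 = 998 ÷ 2^1 = 499



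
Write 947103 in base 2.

Using repeated division by 2:
947103 ÷ 2 = 473551 remainder 1
473551 ÷ 2 = 236775 remainder 1
236775 ÷ 2 = 118387 remainder 1
118387 ÷ 2 = 59193 remainder 1
59193 ÷ 2 = 29596 remainder 1
29596 ÷ 2 = 14798 remainder 0
14798 ÷ 2 = 7399 remainder 0
7399 ÷ 2 = 3699 remainder 1
3699 ÷ 2 = 1849 remainder 1
1849 ÷ 2 = 924 remainder 1
924 ÷ 2 = 462 remainder 0
462 ÷ 2 = 231 remainder 0
231 ÷ 2 = 115 remainder 1
115 ÷ 2 = 57 remainder 1
57 ÷ 2 = 28 remainder 1
28 ÷ 2 = 14 remainder 0
14 ÷ 2 = 7 remainder 0
7 ÷ 2 = 3 remainder 1
3 ÷ 2 = 1 remainder 1
1 ÷ 2 = 0 remainder 1
Reading remainders bottom to top: 11100111001110011111



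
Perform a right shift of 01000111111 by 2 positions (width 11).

Original: 01000111111 (decimal 575)
Shift right by 2 positions
Drop the 2 low bits; fill with zeros on the left
Result: 00010001111 (decimal 143)
Equivalent: 575 >> 2 = 575 ÷ 2^2 = 143



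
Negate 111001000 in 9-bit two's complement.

Original (sign bit 1, negative): 111001000
Step 1 - Invert all bits: 000110111
Step 2 - Add 1: 000111000
Verification: 111001000 + 000111000 = 1000000000; discarding the end carry (carry out of the top bit) leaves the 9-bit value 000000000, as required for x + (-x)



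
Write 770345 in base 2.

Using repeated division by 2:
770345 ÷ 2 = 385172 remainder 1
385172 ÷ 2 = 192586 remainder 0
192586 ÷ 2 = 96293 remainder 0
96293 ÷ 2 = 48146 remainder 1
48146 ÷ 2 = 24073 remainder 0
24073 ÷ 2 = 12036 remainder 1
12036 ÷ 2 = 6018 remainder 0
6018 ÷ 2 = 3009 remainder 0
3009 ÷ 2 = 1504 remainder 1
1504 ÷ 2 = 752 remainder 0
752 ÷ 2 = 376 remainder 0
376 ÷ 2 = 188 remainder 0
188 ÷ 2 = 94 remainder 0
94 ÷ 2 = 47 remainder 0
47 ÷ 2 = 23 remainder 1
23 ÷ 2 = 11 remainder 1
11 ÷ 2 = 5 remainder 1
5 ÷ 2 = 2 remainder 1
2 ÷ 2 = 1 remainder 0
1 ÷ 2 = 0 remainder 1
Reading remainders bottom to top: 10111100000100101001



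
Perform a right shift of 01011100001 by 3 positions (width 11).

Original: 01011100001 (decimal 737)
Shift right by 3 positions
Drop the 3 low bits; fill with zeros on the left
Result: 00001011100 (decimal 92)
Equivalent: 737 >> 3 = 737 ÷ 2^3 = 92



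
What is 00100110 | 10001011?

OR: 1 when either bit is 1
  00100110
| 10001011
----------
  10101111
Decimal: 38 | 139 = 175



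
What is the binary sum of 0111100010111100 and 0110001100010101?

Add column by column from the right: bit + bit + carry-in; write the sum mod 2, carry 1 when the sum is 2 or 3.
carry:  1100000001111000
        0111100010111100
+       0110001100010101
------------------------
       01101101111010001
(the carry out of the leftmost column, 0, becomes the leading bit)
Decimal check:
  0111100010111100 = 16384 + 8192 + 4096 + 2048 + 128 + 32 + 16 + 8 + 4 = 30908
  0110001100010101 = 16384 + 8192 + 512 + 256 + 16 + 4 + 1 = 25365
  30908 + 25365 = 56273, and 01101101111010001 = 32768 + 16384 + 4096 + 2048 + 512 + 256 + 128 + 64 + 16 + 1 = 56273 ✓



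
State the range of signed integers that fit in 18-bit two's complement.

For 18-bit two's complement:
Minimum: -2^17 = -131072
Maximum: 2^17 - 1 = 131071



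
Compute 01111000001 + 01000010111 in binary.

Add column by column from the right: bit + bit + carry-in; write the sum mod 2, carry 1 when the sum is 2 or 3.
carry:  10000001110
        01111000001
+       01000010111
-------------------
       010111011000
(the carry out of the leftmost column, 0, becomes the leading bit)
Decimal check:
  01111000001 = 512 + 256 + 128 + 64 + 1 = 961
  01000010111 = 512 + 16 + 4 + 2 + 1 = 535
  961 + 535 = 1496, and 010111011000 = 1024 + 256 + 128 + 64 + 16 + 8 = 1496 ✓



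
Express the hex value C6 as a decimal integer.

Expand by place value (powers of 16):
Digit values: C = 12
C6 = 12 × 16^1 + 6 × 16^0
= 12 × 16 + 6 × 1
= 192 + 6
= 198



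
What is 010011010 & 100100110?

AND: 1 only when both bits are 1
  010011010
& 100100110
-----------
  000000010
Decimal: 154 & 294 = 2



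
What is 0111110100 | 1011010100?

OR: 1 when either bit is 1
  0111110100
| 1011010100
------------
  1111110100
Decimal: 500 | 724 = 1012



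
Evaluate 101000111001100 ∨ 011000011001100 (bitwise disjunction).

OR: 1 when either bit is 1
  101000111001100
| 011000011001100
-----------------
  111000111001100
Decimal: 20940 | 12492 = 29132



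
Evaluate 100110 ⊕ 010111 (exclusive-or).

XOR: 1 when bits differ
  100110
^ 010111
--------
  110001
Decimal: 38 ^ 23 = 49



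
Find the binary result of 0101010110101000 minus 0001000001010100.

Method 1 - Direct subtraction (column by column from the right: bit − bit − borrow-in; if negative, add 2 and borrow 1 from the next column):
borrow: 0000000010101000
        0101010110101000
-       0001000001010100
------------------------
        0100010101010100

Method 2 - Add two's complement:
Two's complement of 0001000001010100: invert → 1110111110101011, add 1 → 1110111110101100
  0101010110101000
+ 1110111110101100
------------------
 10100010101010100  (end carry out of the top bit = 1)
Discarding the end carry: 0100010101010100
Decimal check:
  0101010110101000 = 16384 + 4096 + 1024 + 256 + 128 + 32 + 8 = 21928
  0001000001010100 = 4096 + 64 + 16 + 4 = 4180
  21928 - 4180 = 17748, and 0100010101010100 = 16384 + 1024 + 256 + 64 + 16 + 4 = 17748 ✓



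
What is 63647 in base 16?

Using repeated division by 16 (digits 10–15 are A–F):
63647 ÷ 16 = 3977 remainder 15 (F)
3977 ÷ 16 = 248 remainder 9
248 ÷ 16 = 15 remainder 8
15 ÷ 16 = 0 remainder 15 (F)
Reading remainders bottom to top: F89F



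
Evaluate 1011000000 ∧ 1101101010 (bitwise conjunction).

AND: 1 only when both bits are 1
  1011000000
& 1101101010
------------
  1001000000
Decimal: 704 & 874 = 576



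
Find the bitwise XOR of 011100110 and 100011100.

XOR: 1 when bits differ
  011100110
^ 100011100
-----------
  111111010
Decimal: 230 ^ 284 = 506



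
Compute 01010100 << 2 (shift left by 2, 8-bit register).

Original: 01010100 (decimal 84)
Shift left by 2 positions
Append 2 zeros on the right and drop the 2 high bits that overflow the 8-bit width
Result: 01010000 (decimal 80)
Equivalent: 84 << 2 = 84 × 2^2 = 336, truncated to 8 bits = 80



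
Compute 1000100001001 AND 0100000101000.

AND: 1 only when both bits are 1
  1000100001001
& 0100000101000
---------------
  0000000001000
Decimal: 4361 & 2088 = 8



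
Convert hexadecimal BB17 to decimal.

Expand by place value (powers of 16):
Digit values: B = 11
BB17 = 11 × 16^3 + 11 × 16^2 + 1 × 16^1 + 7 × 16^0
= 11 × 4096 + 11 × 256 + 1 × 16 + 7 × 1
= 45056 + 2816 + 16 + 7
= 47895



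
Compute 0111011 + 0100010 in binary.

Add column by column from the right: bit + bit + carry-in; write the sum mod 2, carry 1 when the sum is 2 or 3.
carry:  1000100
        0111011
+       0100010
---------------
       01011101
(the carry out of the leftmost column, 0, becomes the leading bit)
Decimal check:
  0111011 = 32 + 16 + 8 + 2 + 1 = 59
  0100010 = 32 + 2 = 34
  59 + 34 = 93, and 01011101 = 64 + 16 + 8 + 4 + 1 = 93 ✓



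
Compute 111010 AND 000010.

AND: 1 only when both bits are 1
  111010
& 000010
--------
  000010
Decimal: 58 & 2 = 2



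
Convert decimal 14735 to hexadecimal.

Using repeated division by 16 (digits 10–15 are A–F):
14735 ÷ 16 = 920 remainder 15 (F)
920 ÷ 16 = 57 remainder 8
57 ÷ 16 = 3 remainder 9
3 ÷ 16 = 0 remainder 3
Reading remainders bottom to top: 398F



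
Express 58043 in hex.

Using repeated division by 16 (digits 10–15 are A–F):
58043 ÷ 16 = 3627 remainder 11 (B)
3627 ÷ 16 = 226 remainder 11 (B)
226 ÷ 16 = 14 remainder 2
14 ÷ 16 = 0 remainder 14 (E)
Reading remainders bottom to top: E2BB



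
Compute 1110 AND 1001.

AND: 1 only when both bits are 1
  1110
& 1001
------
  1000
Decimal: 14 & 9 = 8



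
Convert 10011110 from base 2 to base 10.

Sum of powers of 2 for each 1-bit:
2^1 + 2^2 + 2^3 + 2^4 + 2^7
= 2 + 4 + 8 + 16 + 128
= 158



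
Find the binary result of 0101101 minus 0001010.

Method 1 - Direct subtraction (column by column from the right: bit − bit − borrow-in; if negative, add 2 and borrow 1 from the next column):
borrow: 0000100
        0101101
-       0001010
---------------
        0100011

Method 2 - Add two's complement:
Two's complement of 0001010: invert → 1110101, add 1 → 1110110
  0101101
+ 1110110
---------
 10100011  (end carry out of the top bit = 1)
Discarding the end carry: 0100011
Decimal check:
  0101101 = 32 + 8 + 4 + 1 = 45
  0001010 = 8 + 2 = 10
  45 - 10 = 35, and 0100011 = 32 + 2 + 1 = 35 ✓



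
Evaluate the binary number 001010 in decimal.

Sum of powers of 2 for each 1-bit:
2^1 + 2^3
= 2 + 8
= 10



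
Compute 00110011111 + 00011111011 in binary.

Add column by column from the right: bit + bit + carry-in; write the sum mod 2, carry 1 when the sum is 2 or 3.
carry:  01111111110
        00110011111
+       00011111011
-------------------
       001010011010
(the carry out of the leftmost column, 0, becomes the leading bit)
Decimal check:
  00110011111 = 256 + 128 + 16 + 8 + 4 + 2 + 1 = 415
  00011111011 = 128 + 64 + 32 + 16 + 8 + 2 + 1 = 251
  415 + 251 = 666, and 001010011010 = 512 + 128 + 16 + 8 + 2 = 666 ✓



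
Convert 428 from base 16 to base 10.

Expand by place value (powers of 16):
428 = 4 × 16^2 + 2 × 16^1 + 8 × 16^0
= 4 × 256 + 2 × 16 + 8 × 1
= 1024 + 32 + 8
= 1064



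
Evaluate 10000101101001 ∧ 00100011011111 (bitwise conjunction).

AND: 1 only when both bits are 1
  10000101101001
& 00100011011111
----------------
  00000001001001
Decimal: 8553 & 2271 = 73



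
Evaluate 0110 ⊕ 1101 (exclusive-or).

XOR: 1 when bits differ
  0110
^ 1101
------
  1011
Decimal: 6 ^ 13 = 11



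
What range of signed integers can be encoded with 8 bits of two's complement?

For 8-bit two's complement:
Minimum: -2^7 = -128
Maximum: 2^7 - 1 = 127



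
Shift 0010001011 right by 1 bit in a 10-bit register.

Original: 0010001011 (decimal 139)
Shift right by 1 position
Drop the 1 low bit; fill with zero on the left
Result: 0001000101 (decimal 69)
Equivalent: 139 >> 1 = 139 ÷ 2^1 = 69



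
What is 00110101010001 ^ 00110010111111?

XOR: 1 when bits differ
  00110101010001
^ 00110010111111
----------------
  00000111101110
Decimal: 3409 ^ 3263 = 494



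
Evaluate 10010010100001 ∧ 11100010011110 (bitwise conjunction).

AND: 1 only when both bits are 1
  10010010100001
& 11100010011110
----------------
  10000010000000
Decimal: 9377 & 14494 = 8320



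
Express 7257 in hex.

Using repeated division by 16 (digits 10–15 are A–F):
7257 ÷ 16 = 453 remainder 9
453 ÷ 16 = 28 remainder 5
28 ÷ 16 = 1 remainder 12 (C)
1 ÷ 16 = 0 remainder 1
Reading remainders bottom to top: 1C59



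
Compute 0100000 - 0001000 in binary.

Method 1 - Direct subtraction (column by column from the right: bit − bit − borrow-in; if negative, add 2 and borrow 1 from the next column):
borrow: 0110000
        0100000
-       0001000
---------------
        0011000

Method 2 - Add two's complement:
Two's complement of 0001000: invert → 1110111, add 1 → 1111000
  0100000
+ 1111000
---------
 10011000  (end carry out of the top bit = 1)
Discarding the end carry: 0011000
Decimal check:
  0100000 = 32
  0001000 = 8
  32 - 8 = 24, and 0011000 = 16 + 8 = 24 ✓



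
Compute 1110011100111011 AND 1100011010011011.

AND: 1 only when both bits are 1
  1110011100111011
& 1100011010011011
------------------
  1100011000011011
Decimal: 59195 & 50843 = 50715



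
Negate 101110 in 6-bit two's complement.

Original (sign bit 1, negative): 101110
Step 1 - Invert all bits: 010001
Step 2 - Add 1: 010010
Verification: 101110 + 010010 = 1000000; discarding the end carry (carry out of the top bit) leaves the 6-bit value 000000, as required for x + (-x)



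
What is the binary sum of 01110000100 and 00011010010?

Add column by column from the right: bit + bit + carry-in; write the sum mod 2, carry 1 when the sum is 2 or 3.
carry:  11100000000
        01110000100
+       00011010010
-------------------
       010001010110
(the carry out of the leftmost column, 0, becomes the leading bit)
Decimal check:
  01110000100 = 512 + 256 + 128 + 4 = 900
  00011010010 = 128 + 64 + 16 + 2 = 210
  900 + 210 = 1110, and 010001010110 = 1024 + 64 + 16 + 4 + 2 = 1110 ✓



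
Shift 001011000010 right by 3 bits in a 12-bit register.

Original: 001011000010 (decimal 706)
Shift right by 3 positions
Drop the 3 low bits; fill with zeros on the left
Result: 000001011000 (decimal 88)
Equivalent: 706 >> 3 = 706 ÷ 2^3 = 88



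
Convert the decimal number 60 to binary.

Using repeated division by 2:
60 ÷ 2 = 30 remainder 0
30 ÷ 2 = 15 remainder 0
15 ÷ 2 = 7 remainder 1
7 ÷ 2 = 3 remainder 1
3 ÷ 2 = 1 remainder 1
1 ÷ 2 = 0 remainder 1
Reading remainders bottom to top: 111100



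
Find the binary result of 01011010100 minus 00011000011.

Method 1 - Direct subtraction (column by column from the right: bit − bit − borrow-in; if negative, add 2 and borrow 1 from the next column):
borrow: 00000000110
        01011010100
-       00011000011
-------------------
        01000010001

Method 2 - Add two's complement:
Two's complement of 00011000011: invert → 11100111100, add 1 → 11100111101
  01011010100
+ 11100111101
-------------
 101000010001  (end carry out of the top bit = 1)
Discarding the end carry: 01000010001
Decimal check:
  01011010100 = 512 + 128 + 64 + 16 + 4 = 724
  00011000011 = 128 + 64 + 2 + 1 = 195
  724 - 195 = 529, and 01000010001 = 512 + 16 + 1 = 529 ✓



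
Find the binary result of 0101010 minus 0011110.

Method 1 - Direct subtraction (column by column from the right: bit − bit − borrow-in; if negative, add 2 and borrow 1 from the next column):
borrow: 0111000
        0101010
-       0011110
---------------
        0001100

Method 2 - Add two's complement:
Two's complement of 0011110: invert → 1100001, add 1 → 1100010
  0101010
+ 1100010
---------
 10001100  (end carry out of the top bit = 1)
Discarding the end carry: 0001100
Decimal check:
  0101010 = 32 + 8 + 2 = 42
  0011110 = 16 + 8 + 4 + 2 = 30
  42 - 30 = 12, and 0001100 = 8 + 4 = 12 ✓



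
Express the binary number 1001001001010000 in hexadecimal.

Group into 4-bit nibbles from right:
  1001 = 9
  0010 = 2
  0101 = 5
  0000 = 0
Result: 9250



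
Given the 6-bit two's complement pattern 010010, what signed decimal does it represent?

Binary: 010010
Sign bit: 0 (non-negative)
Read directly as an unsigned value:
010010 = 16 + 2 = 18
Value: 18



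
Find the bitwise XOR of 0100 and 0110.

XOR: 1 when bits differ
  0100
^ 0110
------
  0010
Decimal: 4 ^ 6 = 2



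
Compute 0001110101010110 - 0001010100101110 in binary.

Method 1 - Direct subtraction (column by column from the right: bit − bit − borrow-in; if negative, add 2 and borrow 1 from the next column):
borrow: 0000000001010000
        0001110101010110
-       0001010100101110
------------------------
        0000100000101000

Method 2 - Add two's complement:
Two's complement of 0001010100101110: invert → 1110101011010001, add 1 → 1110101011010010
  0001110101010110
+ 1110101011010010
------------------
 10000100000101000  (end carry out of the top bit = 1)
Discarding the end carry: 0000100000101000
Decimal check:
  0001110101010110 = 4096 + 2048 + 1024 + 256 + 64 + 16 + 4 + 2 = 7510
  0001010100101110 = 4096 + 1024 + 256 + 32 + 8 + 4 + 2 = 5422
  7510 - 5422 = 2088, and 0000100000101000 = 2048 + 32 + 8 = 2088 ✓



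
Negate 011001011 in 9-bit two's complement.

Original: 011001011
Step 1 - Invert all bits: 100110100
Step 2 - Add 1: 100110101
Verification: 011001011 + 100110101 = 1000000000; discarding the end carry (carry out of the top bit) leaves the 9-bit value 000000000, as required for x + (-x)



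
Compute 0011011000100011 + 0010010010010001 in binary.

Add column by column from the right: bit + bit + carry-in; write the sum mod 2, carry 1 when the sum is 2 or 3.
carry:  0100100000000110
        0011011000100011
+       0010010010010001
------------------------
       00101101010110100
(the carry out of the leftmost column, 0, becomes the leading bit)
Decimal check:
  0011011000100011 = 8192 + 4096 + 1024 + 512 + 32 + 2 + 1 = 13859
  0010010010010001 = 8192 + 1024 + 128 + 16 + 1 = 9361
  13859 + 9361 = 23220, and 00101101010110100 = 16384 + 4096 + 2048 + 512 + 128 + 32 + 16 + 4 = 23220 ✓



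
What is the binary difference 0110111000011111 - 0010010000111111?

Method 1 - Direct subtraction (column by column from the right: bit − bit − borrow-in; if negative, add 2 and borrow 1 from the next column):
borrow: 0000001111000000
        0110111000011111
-       0010010000111111
------------------------
        0100100111100000

Method 2 - Add two's complement:
Two's complement of 0010010000111111: invert → 1101101111000000, add 1 → 1101101111000001
  0110111000011111
+ 1101101111000001
------------------
 10100100111100000  (end carry out of the top bit = 1)
Discarding the end carry: 0100100111100000
Decimal check:
  0110111000011111 = 16384 + 8192 + 2048 + 1024 + 512 + 16 + 8 + 4 + 2 + 1 = 28191
  0010010000111111 = 8192 + 1024 + 32 + 16 + 8 + 4 + 2 + 1 = 9279
  28191 - 9279 = 18912, and 0100100111100000 = 16384 + 2048 + 256 + 128 + 64 + 32 = 18912 ✓



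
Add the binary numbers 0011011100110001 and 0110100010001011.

Add column by column from the right: bit + bit + carry-in; write the sum mod 2, carry 1 when the sum is 2 or 3.
carry:  1100000000000110
        0011011100110001
+       0110100010001011
------------------------
       01001111110111100
(the carry out of the leftmost column, 0, becomes the leading bit)
Decimal check:
  0011011100110001 = 8192 + 4096 + 1024 + 512 + 256 + 32 + 16 + 1 = 14129
  0110100010001011 = 16384 + 8192 + 2048 + 128 + 8 + 2 + 1 = 26763
  14129 + 26763 = 40892, and 01001111110111100 = 32768 + 4096 + 2048 + 1024 + 512 + 256 + 128 + 32 + 16 + 8 + 4 = 40892 ✓



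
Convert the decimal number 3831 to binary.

Using repeated division by 2:
3831 ÷ 2 = 1915 remainder 1
1915 ÷ 2 = 957 remainder 1
957 ÷ 2 = 478 remainder 1
478 ÷ 2 = 239 remainder 0
239 ÷ 2 = 119 remainder 1
119 ÷ 2 = 59 remainder 1
59 ÷ 2 = 29 remainder 1
29 ÷ 2 = 14 remainder 1
14 ÷ 2 = 7 remainder 0
7 ÷ 2 = 3 remainder 1
3 ÷ 2 = 1 remainder 1
1 ÷ 2 = 0 remainder 1
Reading remainders bottom to top: 111011110111



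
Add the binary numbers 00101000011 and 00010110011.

Add column by column from the right: bit + bit + carry-in; write the sum mod 2, carry 1 when the sum is 2 or 3.
carry:  00000000110
        00101000011
+       00010110011
-------------------
       000111110110
(the carry out of the leftmost column, 0, becomes the leading bit)
Decimal check:
  00101000011 = 256 + 64 + 2 + 1 = 323
  00010110011 = 128 + 32 + 16 + 2 + 1 = 179
  323 + 179 = 502, and 000111110110 = 256 + 128 + 64 + 32 + 16 + 4 + 2 = 502 ✓



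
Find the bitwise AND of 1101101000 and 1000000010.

AND: 1 only when both bits are 1
  1101101000
& 1000000010
------------
  1000000000
Decimal: 872 & 514 = 512



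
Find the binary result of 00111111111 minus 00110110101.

Method 1 - Direct subtraction (column by column from the right: bit − bit − borrow-in; if negative, add 2 and borrow 1 from the next column):
borrow: 00000000000
        00111111111
-       00110110101
-------------------
        00001001010

Method 2 - Add two's complement:
Two's complement of 00110110101: invert → 11001001010, add 1 → 11001001011
  00111111111
+ 11001001011
-------------
 100001001010  (end carry out of the top bit = 1)
Discarding the end carry: 00001001010
Decimal check:
  00111111111 = 256 + 128 + 64 + 32 + 16 + 8 + 4 + 2 + 1 = 511
  00110110101 = 256 + 128 + 32 + 16 + 4 + 1 = 437
  511 - 437 = 74, and 00001001010 = 64 + 8 + 2 = 74 ✓



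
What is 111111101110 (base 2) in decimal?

Sum of powers of 2 for each 1-bit:
2^1 + 2^2 + 2^3 + 2^5 + 2^6 + 2^7 + 2^8 + 2^9 + 2^10 + 2^11
= 2 + 4 + 8 + 32 + 64 + 128 + 256 + 512 + 1024 + 2048
= 4078



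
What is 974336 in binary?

Using repeated division by 2:
974336 ÷ 2 = 487168 remainder 0
487168 ÷ 2 = 243584 remainder 0
243584 ÷ 2 = 121792 remainder 0
121792 ÷ 2 = 60896 remainder 0
60896 ÷ 2 = 30448 remainder 0
30448 ÷ 2 = 15224 remainder 0
15224 ÷ 2 = 7612 remainder 0
7612 ÷ 2 = 3806 remainder 0
3806 ÷ 2 = 1903 remainder 0
1903 ÷ 2 = 951 remainder 1
951 ÷ 2 = 475 remainder 1
475 ÷ 2 = 237 remainder 1
237 ÷ 2 = 118 remainder 1
118 ÷ 2 = 59 remainder 0
59 ÷ 2 = 29 remainder 1
29 ÷ 2 = 14 remainder 1
14 ÷ 2 = 7 remainder 0
7 ÷ 2 = 3 remainder 1
3 ÷ 2 = 1 remainder 1
1 ÷ 2 = 0 remainder 1
Reading remainders bottom to top: 11101101111000000000



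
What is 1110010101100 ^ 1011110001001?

XOR: 1 when bits differ
  1110010101100
^ 1011110001001
---------------
  0101100100101
Decimal: 7340 ^ 6025 = 2853



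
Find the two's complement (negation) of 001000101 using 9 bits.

Original: 001000101
Step 1 - Invert all bits: 110111010
Step 2 - Add 1: 110111011
Verification: 001000101 + 110111011 = 1000000000; discarding the end carry (carry out of the top bit) leaves the 9-bit value 000000000, as required for x + (-x)



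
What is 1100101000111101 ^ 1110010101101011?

XOR: 1 when bits differ
  1100101000111101
^ 1110010101101011
------------------
  0010111101010110
Decimal: 51773 ^ 58731 = 12118



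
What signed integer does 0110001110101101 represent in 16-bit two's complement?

Binary: 0110001110101101
Sign bit: 0 (non-negative)
Read directly as an unsigned value:
0110001110101101 = 16384 + 8192 + 512 + 256 + 128 + 32 + 8 + 4 + 1 = 25517
Value: 25517



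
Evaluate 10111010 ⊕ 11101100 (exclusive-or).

XOR: 1 when bits differ
  10111010
^ 11101100
----------
  01010110
Decimal: 186 ^ 236 = 86



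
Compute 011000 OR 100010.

OR: 1 when either bit is 1
  011000
| 100010
--------
  111010
Decimal: 24 | 34 = 58



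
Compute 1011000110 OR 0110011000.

OR: 1 when either bit is 1
  1011000110
| 0110011000
------------
  1111011110
Decimal: 710 | 408 = 990



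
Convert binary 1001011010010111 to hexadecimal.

Group into 4-bit nibbles from right:
  1001 = 9
  0110 = 6
  1001 = 9
  0111 = 7
Result: 9697



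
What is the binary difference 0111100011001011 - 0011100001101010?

Method 1 - Direct subtraction (column by column from the right: bit − bit − borrow-in; if negative, add 2 and borrow 1 from the next column):
borrow: 0000000011000000
        0111100011001011
-       0011100001101010
------------------------
        0100000001100001

Method 2 - Add two's complement:
Two's complement of 0011100001101010: invert → 1100011110010101, add 1 → 1100011110010110
  0111100011001011
+ 1100011110010110
------------------
 10100000001100001  (end carry out of the top bit = 1)
Discarding the end carry: 0100000001100001
Decimal check:
  0111100011001011 = 16384 + 8192 + 4096 + 2048 + 128 + 64 + 8 + 2 + 1 = 30923
  0011100001101010 = 8192 + 4096 + 2048 + 64 + 32 + 8 + 2 = 14442
  30923 - 14442 = 16481, and 0100000001100001 = 16384 + 64 + 32 + 1 = 16481 ✓



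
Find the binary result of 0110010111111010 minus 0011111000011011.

Method 1 - Direct subtraction (column by column from the right: bit − bit − borrow-in; if negative, add 2 and borrow 1 from the next column):
borrow: 0111110000111110
        0110010111111010
-       0011111000011011
------------------------
        0010011111011111

Method 2 - Add two's complement:
Two's complement of 0011111000011011: invert → 1100000111100100, add 1 → 1100000111100101
  0110010111111010
+ 1100000111100101
------------------
 10010011111011111  (end carry out of the top bit = 1)
Discarding the end carry: 0010011111011111
Decimal check:
  0110010111111010 = 16384 + 8192 + 1024 + 256 + 128 + 64 + 32 + 16 + 8 + 2 = 26106
  0011111000011011 = 8192 + 4096 + 2048 + 1024 + 512 + 16 + 8 + 2 + 1 = 15899
  26106 - 15899 = 10207, and 0010011111011111 = 8192 + 1024 + 512 + 256 + 128 + 64 + 16 + 8 + 4 + 2 + 1 = 10207 ✓



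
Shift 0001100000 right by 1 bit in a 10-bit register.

Original: 0001100000 (decimal 96)
Shift right by 1 position
Drop the 1 low bit; fill with zero on the left
Result: 0000110000 (decimal 48)
Equivalent: 96 >> 1 = 96 ÷ 2^1 = 48



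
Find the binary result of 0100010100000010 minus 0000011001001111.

Method 1 - Direct subtraction (column by column from the right: bit − bit − borrow-in; if negative, add 2 and borrow 1 from the next column):
borrow: 0111110111111110
        0100010100000010
-       0000011001001111
------------------------
        0011111010110011

Method 2 - Add two's complement:
Two's complement of 0000011001001111: invert → 1111100110110000, add 1 → 1111100110110001
  0100010100000010
+ 1111100110110001
------------------
 10011111010110011  (end carry out of the top bit = 1)
Discarding the end carry: 0011111010110011
Decimal check:
  0100010100000010 = 16384 + 1024 + 256 + 2 = 17666
  0000011001001111 = 1024 + 512 + 64 + 8 + 4 + 2 + 1 = 1615
  17666 - 1615 = 16051, and 0011111010110011 = 8192 + 4096 + 2048 + 1024 + 512 + 128 + 32 + 16 + 2 + 1 = 16051 ✓



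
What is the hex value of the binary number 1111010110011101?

Group into 4-bit nibbles from right:
  1111 = F
  0101 = 5
  1001 = 9
  1101 = D
Result: F59D



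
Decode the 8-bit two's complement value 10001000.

Binary: 10001000
Sign bit: 1 (negative)
Invert: 01110111
Add 1:  01111000
Magnitude: 01111000 = 64 + 32 + 16 + 8 = 120
Value: -120



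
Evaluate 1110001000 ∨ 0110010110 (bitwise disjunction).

OR: 1 when either bit is 1
  1110001000
| 0110010110
------------
  1110011110
Decimal: 904 | 406 = 926



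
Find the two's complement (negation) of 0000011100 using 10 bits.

Original: 0000011100
Step 1 - Invert all bits: 1111100011
Step 2 - Add 1: 1111100100
Verification: 0000011100 + 1111100100 = 10000000000; discarding the end carry (carry out of the top bit) leaves the 10-bit value 0000000000, as required for x + (-x)



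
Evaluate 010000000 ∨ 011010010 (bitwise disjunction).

OR: 1 when either bit is 1
  010000000
| 011010010
-----------
  011010010
Decimal: 128 | 210 = 210



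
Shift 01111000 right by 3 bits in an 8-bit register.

Original: 01111000 (decimal 120)
Shift right by 3 positions
Drop the 3 low bits; fill with zeros on the left
Result: 00001111 (decimal 15)
Equivalent: 120 >> 3 = 120 ÷ 2^3 = 15



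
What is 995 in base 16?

Using repeated division by 16 (digits 10–15 are A–F):
995 ÷ 16 = 62 remainder 3
62 ÷ 16 = 3 remainder 14 (E)
3 ÷ 16 = 0 remainder 3
Reading remainders bottom to top: 3E3



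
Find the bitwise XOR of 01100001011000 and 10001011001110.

XOR: 1 when bits differ
  01100001011000
^ 10001011001110
----------------
  11101010010110
Decimal: 6232 ^ 8910 = 14998



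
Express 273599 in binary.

Using repeated division by 2:
273599 ÷ 2 = 136799 remainder 1
136799 ÷ 2 = 68399 remainder 1
68399 ÷ 2 = 34199 remainder 1
34199 ÷ 2 = 17099 remainder 1
17099 ÷ 2 = 8549 remainder 1
8549 ÷ 2 = 4274 remainder 1
4274 ÷ 2 = 2137 remainder 0
2137 ÷ 2 = 1068 remainder 1
1068 ÷ 2 = 534 remainder 0
534 ÷ 2 = 267 remainder 0
267 ÷ 2 = 133 remainder 1
133 ÷ 2 = 66 remainder 1
66 ÷ 2 = 33 remainder 0
33 ÷ 2 = 16 remainder 1
16 ÷ 2 = 8 remainder 0
8 ÷ 2 = 4 remainder 0
4 ÷ 2 = 2 remainder 0
2 ÷ 2 = 1 remainder 0
1 ÷ 2 = 0 remainder 1
Reading remainders bottom to top: 1000010110010111111



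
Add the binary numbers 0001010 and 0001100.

Add column by column from the right: bit + bit + carry-in; write the sum mod 2, carry 1 when the sum is 2 or 3.
carry:  0010000
        0001010
+       0001100
---------------
       00010110
(the carry out of the leftmost column, 0, becomes the leading bit)
Decimal check:
  0001010 = 8 + 2 = 10
  0001100 = 8 + 4 = 12
  10 + 12 = 22, and 00010110 = 16 + 4 + 2 = 22 ✓



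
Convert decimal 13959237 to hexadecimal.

Using repeated division by 16 (digits 10–15 are A–F):
13959237 ÷ 16 = 872452 remainder 5
872452 ÷ 16 = 54528 remainder 4
54528 ÷ 16 = 3408 remainder 0
3408 ÷ 16 = 213 remainder 0
213 ÷ 16 = 13 remainder 5
13 ÷ 16 = 0 remainder 13 (D)
Reading remainders bottom to top: D50045



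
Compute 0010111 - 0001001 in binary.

Method 1 - Direct subtraction (column by column from the right: bit − bit − borrow-in; if negative, add 2 and borrow 1 from the next column):
borrow: 0010000
        0010111
-       0001001
---------------
        0001110

Method 2 - Add two's complement:
Two's complement of 0001001: invert → 1110110, add 1 → 1110111
  0010111
+ 1110111
---------
 10001110  (end carry out of the top bit = 1)
Discarding the end carry: 0001110
Decimal check:
  0010111 = 16 + 4 + 2 + 1 = 23
  0001001 = 8 + 1 = 9
  23 - 9 = 14, and 0001110 = 8 + 4 + 2 = 14 ✓



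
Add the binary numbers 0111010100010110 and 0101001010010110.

Add column by column from the right: bit + bit + carry-in; write the sum mod 2, carry 1 when the sum is 2 or 3.
carry:  1110000000101100
        0111010100010110
+       0101001010010110
------------------------
       01100011110101100
(the carry out of the leftmost column, 0, becomes the leading bit)
Decimal check:
  0111010100010110 = 16384 + 8192 + 4096 + 1024 + 256 + 16 + 4 + 2 = 29974
  0101001010010110 = 16384 + 4096 + 512 + 128 + 16 + 4 + 2 = 21142
  29974 + 21142 = 51116, and 01100011110101100 = 32768 + 16384 + 1024 + 512 + 256 + 128 + 32 + 8 + 4 = 51116 ✓



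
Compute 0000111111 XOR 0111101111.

XOR: 1 when bits differ
  0000111111
^ 0111101111
------------
  0111010000
Decimal: 63 ^ 495 = 464



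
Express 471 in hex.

Using repeated division by 16 (digits 10–15 are A–F):
471 ÷ 16 = 29 remainder 7
29 ÷ 16 = 1 remainder 13 (D)
1 ÷ 16 = 0 remainder 1
Reading remainders bottom to top: 1D7



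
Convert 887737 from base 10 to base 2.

Using repeated division by 2:
887737 ÷ 2 = 443868 remainder 1
443868 ÷ 2 = 221934 remainder 0
221934 ÷ 2 = 110967 remainder 0
110967 ÷ 2 = 55483 remainder 1
55483 ÷ 2 = 27741 remainder 1
27741 ÷ 2 = 13870 remainder 1
13870 ÷ 2 = 6935 remainder 0
6935 ÷ 2 = 3467 remainder 1
3467 ÷ 2 = 1733 remainder 1
1733 ÷ 2 = 866 remainder 1
866 ÷ 2 = 433 remainder 0
433 ÷ 2 = 216 remainder 1
216 ÷ 2 = 108 remainder 0
108 ÷ 2 = 54 remainder 0
54 ÷ 2 = 27 remainder 0
27 ÷ 2 = 13 remainder 1
13 ÷ 2 = 6 remainder 1
6 ÷ 2 = 3 remainder 0
3 ÷ 2 = 1 remainder 1
1 ÷ 2 = 0 remainder 1
Reading remainders bottom to top: 11011000101110111001



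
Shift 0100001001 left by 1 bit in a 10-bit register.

Original: 0100001001 (decimal 265)
Shift left by 1 position
Append 1 zero on the right
Result: 1000010010 (decimal 530)
Equivalent: 265 << 1 = 265 × 2^1 = 530



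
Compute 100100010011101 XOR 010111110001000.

XOR: 1 when bits differ
  100100010011101
^ 010111110001000
-----------------
  110011100010101
Decimal: 18589 ^ 12168 = 26389



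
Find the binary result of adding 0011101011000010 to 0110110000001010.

Add column by column from the right: bit + bit + carry-in; write the sum mod 2, carry 1 when the sum is 2 or 3.
carry:  1111000000000100
        0011101011000010
+       0110110000001010
------------------------
       01010011011001100
(the carry out of the leftmost column, 0, becomes the leading bit)
Decimal check:
  0011101011000010 = 8192 + 4096 + 2048 + 512 + 128 + 64 + 2 = 15042
  0110110000001010 = 16384 + 8192 + 2048 + 1024 + 8 + 2 = 27658
  15042 + 27658 = 42700, and 01010011011001100 = 32768 + 8192 + 1024 + 512 + 128 + 64 + 8 + 4 = 42700 ✓



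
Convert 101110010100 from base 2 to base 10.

Sum of powers of 2 for each 1-bit:
2^2 + 2^4 + 2^7 + 2^8 + 2^9 + 2^11
= 4 + 16 + 128 + 256 + 512 + 2048
= 2964



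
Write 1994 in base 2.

Using repeated division by 2:
1994 ÷ 2 = 997 remainder 0
997 ÷ 2 = 498 remainder 1
498 ÷ 2 = 249 remainder 0
249 ÷ 2 = 124 remainder 1
124 ÷ 2 = 62 remainder 0
62 ÷ 2 = 31 remainder 0
31 ÷ 2 = 15 remainder 1
15 ÷ 2 = 7 remainder 1
7 ÷ 2 = 3 remainder 1
3 ÷ 2 = 1 remainder 1
1 ÷ 2 = 0 remainder 1
Reading remainders bottom to top: 11111001010



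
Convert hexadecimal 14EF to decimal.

Expand by place value (powers of 16):
Digit values: E = 14, F = 15
14EF = 1 × 16^3 + 4 × 16^2 + 14 × 16^1 + 15 × 16^0
= 1 × 4096 + 4 × 256 + 14 × 16 + 15 × 1
= 4096 + 1024 + 224 + 15
= 5359



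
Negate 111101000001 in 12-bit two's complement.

Original (sign bit 1, negative): 111101000001
Step 1 - Invert all bits: 000010111110
Step 2 - Add 1: 000010111111
Verification: 111101000001 + 000010111111 = 1000000000000; discarding the end carry (carry out of the top bit) leaves the 12-bit value 000000000000, as required for x + (-x)



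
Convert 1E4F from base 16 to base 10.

Expand by place value (powers of 16):
Digit values: E = 14, F = 15
1E4F = 1 × 16^3 + 14 × 16^2 + 4 × 16^1 + 15 × 16^0
= 1 × 4096 + 14 × 256 + 4 × 16 + 15 × 1
= 4096 + 3584 + 64 + 15
= 7759

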